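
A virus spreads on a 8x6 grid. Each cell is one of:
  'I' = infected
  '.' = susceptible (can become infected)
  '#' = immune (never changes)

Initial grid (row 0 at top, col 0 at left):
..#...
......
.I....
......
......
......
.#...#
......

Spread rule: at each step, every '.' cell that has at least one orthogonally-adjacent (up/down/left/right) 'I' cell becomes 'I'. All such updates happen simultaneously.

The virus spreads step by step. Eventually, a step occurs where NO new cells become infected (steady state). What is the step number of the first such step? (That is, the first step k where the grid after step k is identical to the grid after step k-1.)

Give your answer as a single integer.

Answer: 10

Derivation:
Step 0 (initial): 1 infected
Step 1: +4 new -> 5 infected
Step 2: +7 new -> 12 infected
Step 3: +7 new -> 19 infected
Step 4: +7 new -> 26 infected
Step 5: +7 new -> 33 infected
Step 6: +6 new -> 39 infected
Step 7: +4 new -> 43 infected
Step 8: +1 new -> 44 infected
Step 9: +1 new -> 45 infected
Step 10: +0 new -> 45 infected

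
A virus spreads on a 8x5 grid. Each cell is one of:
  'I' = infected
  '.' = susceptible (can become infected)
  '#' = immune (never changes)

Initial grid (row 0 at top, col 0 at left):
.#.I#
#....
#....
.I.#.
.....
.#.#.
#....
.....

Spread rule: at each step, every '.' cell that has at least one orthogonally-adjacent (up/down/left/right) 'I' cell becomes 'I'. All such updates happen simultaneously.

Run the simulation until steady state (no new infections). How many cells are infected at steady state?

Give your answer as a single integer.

Step 0 (initial): 2 infected
Step 1: +6 new -> 8 infected
Step 2: +7 new -> 15 infected
Step 3: +4 new -> 19 infected
Step 4: +3 new -> 22 infected
Step 5: +4 new -> 26 infected
Step 6: +3 new -> 29 infected
Step 7: +2 new -> 31 infected
Step 8: +0 new -> 31 infected

Answer: 31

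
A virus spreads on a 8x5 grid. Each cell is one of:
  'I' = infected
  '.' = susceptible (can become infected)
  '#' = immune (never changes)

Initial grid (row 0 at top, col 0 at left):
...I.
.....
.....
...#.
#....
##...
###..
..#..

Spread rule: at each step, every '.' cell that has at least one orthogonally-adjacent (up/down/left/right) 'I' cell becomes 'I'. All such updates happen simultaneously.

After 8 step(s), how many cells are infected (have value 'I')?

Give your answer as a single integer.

Answer: 29

Derivation:
Step 0 (initial): 1 infected
Step 1: +3 new -> 4 infected
Step 2: +4 new -> 8 infected
Step 3: +4 new -> 12 infected
Step 4: +4 new -> 16 infected
Step 5: +4 new -> 20 infected
Step 6: +5 new -> 25 infected
Step 7: +2 new -> 27 infected
Step 8: +2 new -> 29 infected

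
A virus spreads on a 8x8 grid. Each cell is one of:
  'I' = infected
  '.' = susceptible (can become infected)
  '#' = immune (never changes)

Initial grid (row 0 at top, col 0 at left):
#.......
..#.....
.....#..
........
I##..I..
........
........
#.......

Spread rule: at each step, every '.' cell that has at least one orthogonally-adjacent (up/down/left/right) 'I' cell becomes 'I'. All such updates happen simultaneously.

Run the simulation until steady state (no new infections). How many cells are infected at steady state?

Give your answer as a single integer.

Answer: 58

Derivation:
Step 0 (initial): 2 infected
Step 1: +6 new -> 8 infected
Step 2: +11 new -> 19 infected
Step 3: +14 new -> 33 infected
Step 4: +12 new -> 45 infected
Step 5: +9 new -> 54 infected
Step 6: +4 new -> 58 infected
Step 7: +0 new -> 58 infected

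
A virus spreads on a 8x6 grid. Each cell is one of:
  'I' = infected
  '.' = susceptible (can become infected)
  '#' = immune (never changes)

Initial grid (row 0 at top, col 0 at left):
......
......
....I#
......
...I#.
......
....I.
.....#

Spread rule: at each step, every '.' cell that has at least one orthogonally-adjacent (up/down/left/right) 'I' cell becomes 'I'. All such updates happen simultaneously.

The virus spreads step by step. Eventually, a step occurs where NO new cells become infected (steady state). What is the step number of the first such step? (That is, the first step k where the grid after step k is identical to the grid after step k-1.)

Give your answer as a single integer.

Step 0 (initial): 3 infected
Step 1: +10 new -> 13 infected
Step 2: +11 new -> 24 infected
Step 3: +10 new -> 34 infected
Step 4: +7 new -> 41 infected
Step 5: +3 new -> 44 infected
Step 6: +1 new -> 45 infected
Step 7: +0 new -> 45 infected

Answer: 7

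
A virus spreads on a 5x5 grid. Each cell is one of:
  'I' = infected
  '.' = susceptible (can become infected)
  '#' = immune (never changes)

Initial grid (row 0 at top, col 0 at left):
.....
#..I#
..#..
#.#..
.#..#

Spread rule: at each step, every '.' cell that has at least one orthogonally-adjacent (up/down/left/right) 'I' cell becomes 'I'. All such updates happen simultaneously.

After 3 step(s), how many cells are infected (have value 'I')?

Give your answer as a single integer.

Step 0 (initial): 1 infected
Step 1: +3 new -> 4 infected
Step 2: +5 new -> 9 infected
Step 3: +4 new -> 13 infected

Answer: 13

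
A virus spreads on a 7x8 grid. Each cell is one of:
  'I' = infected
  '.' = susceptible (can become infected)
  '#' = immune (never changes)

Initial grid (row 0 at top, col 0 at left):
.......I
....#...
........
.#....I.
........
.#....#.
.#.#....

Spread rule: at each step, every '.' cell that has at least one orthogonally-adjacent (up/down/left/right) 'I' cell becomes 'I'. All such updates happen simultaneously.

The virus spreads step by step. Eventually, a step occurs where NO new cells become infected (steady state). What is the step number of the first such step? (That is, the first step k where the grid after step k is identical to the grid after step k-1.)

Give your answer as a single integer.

Answer: 10

Derivation:
Step 0 (initial): 2 infected
Step 1: +6 new -> 8 infected
Step 2: +7 new -> 15 infected
Step 3: +7 new -> 22 infected
Step 4: +7 new -> 29 infected
Step 5: +7 new -> 36 infected
Step 6: +5 new -> 41 infected
Step 7: +5 new -> 46 infected
Step 8: +3 new -> 49 infected
Step 9: +1 new -> 50 infected
Step 10: +0 new -> 50 infected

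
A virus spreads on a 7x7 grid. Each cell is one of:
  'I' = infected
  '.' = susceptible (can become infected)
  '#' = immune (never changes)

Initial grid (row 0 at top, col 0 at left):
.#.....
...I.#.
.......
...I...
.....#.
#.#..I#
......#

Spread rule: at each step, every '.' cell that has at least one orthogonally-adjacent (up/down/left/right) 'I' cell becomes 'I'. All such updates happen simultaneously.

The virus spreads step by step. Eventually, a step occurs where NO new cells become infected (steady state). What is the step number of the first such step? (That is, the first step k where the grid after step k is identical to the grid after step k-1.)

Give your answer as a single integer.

Answer: 7

Derivation:
Step 0 (initial): 3 infected
Step 1: +9 new -> 12 infected
Step 2: +11 new -> 23 infected
Step 3: +8 new -> 31 infected
Step 4: +8 new -> 39 infected
Step 5: +2 new -> 41 infected
Step 6: +1 new -> 42 infected
Step 7: +0 new -> 42 infected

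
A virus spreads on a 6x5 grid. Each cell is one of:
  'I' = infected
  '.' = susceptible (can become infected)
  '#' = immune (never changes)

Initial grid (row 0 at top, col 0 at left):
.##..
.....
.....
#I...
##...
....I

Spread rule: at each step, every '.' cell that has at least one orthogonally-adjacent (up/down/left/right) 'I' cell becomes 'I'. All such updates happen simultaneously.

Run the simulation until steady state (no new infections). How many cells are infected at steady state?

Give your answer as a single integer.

Step 0 (initial): 2 infected
Step 1: +4 new -> 6 infected
Step 2: +8 new -> 14 infected
Step 3: +5 new -> 19 infected
Step 4: +4 new -> 23 infected
Step 5: +2 new -> 25 infected
Step 6: +0 new -> 25 infected

Answer: 25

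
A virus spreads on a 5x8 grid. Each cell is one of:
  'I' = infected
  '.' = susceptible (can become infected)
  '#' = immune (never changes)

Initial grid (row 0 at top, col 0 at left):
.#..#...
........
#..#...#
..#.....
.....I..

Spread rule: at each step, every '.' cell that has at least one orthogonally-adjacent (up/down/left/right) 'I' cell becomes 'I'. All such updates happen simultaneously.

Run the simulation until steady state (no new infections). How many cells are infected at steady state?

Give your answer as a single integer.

Answer: 34

Derivation:
Step 0 (initial): 1 infected
Step 1: +3 new -> 4 infected
Step 2: +5 new -> 9 infected
Step 3: +6 new -> 15 infected
Step 4: +4 new -> 19 infected
Step 5: +5 new -> 24 infected
Step 6: +5 new -> 29 infected
Step 7: +3 new -> 32 infected
Step 8: +1 new -> 33 infected
Step 9: +1 new -> 34 infected
Step 10: +0 new -> 34 infected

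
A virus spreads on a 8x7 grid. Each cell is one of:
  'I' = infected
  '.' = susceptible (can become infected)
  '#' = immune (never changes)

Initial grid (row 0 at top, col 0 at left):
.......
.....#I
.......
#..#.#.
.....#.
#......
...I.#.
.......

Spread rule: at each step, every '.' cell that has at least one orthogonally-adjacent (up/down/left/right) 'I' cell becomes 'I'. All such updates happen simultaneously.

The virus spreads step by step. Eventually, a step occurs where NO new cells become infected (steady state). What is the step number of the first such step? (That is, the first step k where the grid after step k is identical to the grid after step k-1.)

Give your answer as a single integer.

Answer: 9

Derivation:
Step 0 (initial): 2 infected
Step 1: +6 new -> 8 infected
Step 2: +9 new -> 17 infected
Step 3: +10 new -> 27 infected
Step 4: +9 new -> 36 infected
Step 5: +6 new -> 42 infected
Step 6: +3 new -> 45 infected
Step 7: +3 new -> 48 infected
Step 8: +1 new -> 49 infected
Step 9: +0 new -> 49 infected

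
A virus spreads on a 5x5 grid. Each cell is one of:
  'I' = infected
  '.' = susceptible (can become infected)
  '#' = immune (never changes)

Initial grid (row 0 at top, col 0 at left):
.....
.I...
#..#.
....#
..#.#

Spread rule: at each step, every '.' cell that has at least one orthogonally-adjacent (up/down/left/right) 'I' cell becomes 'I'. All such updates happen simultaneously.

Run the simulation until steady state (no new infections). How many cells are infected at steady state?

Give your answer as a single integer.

Step 0 (initial): 1 infected
Step 1: +4 new -> 5 infected
Step 2: +5 new -> 10 infected
Step 3: +5 new -> 15 infected
Step 4: +4 new -> 19 infected
Step 5: +1 new -> 20 infected
Step 6: +0 new -> 20 infected

Answer: 20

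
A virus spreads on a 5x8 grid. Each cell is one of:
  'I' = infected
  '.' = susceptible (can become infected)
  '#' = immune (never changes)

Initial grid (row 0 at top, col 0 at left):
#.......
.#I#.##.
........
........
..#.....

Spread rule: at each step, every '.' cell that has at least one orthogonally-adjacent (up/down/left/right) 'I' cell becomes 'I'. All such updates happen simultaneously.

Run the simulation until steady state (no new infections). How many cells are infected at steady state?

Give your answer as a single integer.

Answer: 34

Derivation:
Step 0 (initial): 1 infected
Step 1: +2 new -> 3 infected
Step 2: +5 new -> 8 infected
Step 3: +5 new -> 13 infected
Step 4: +8 new -> 21 infected
Step 5: +5 new -> 26 infected
Step 6: +4 new -> 30 infected
Step 7: +3 new -> 33 infected
Step 8: +1 new -> 34 infected
Step 9: +0 new -> 34 infected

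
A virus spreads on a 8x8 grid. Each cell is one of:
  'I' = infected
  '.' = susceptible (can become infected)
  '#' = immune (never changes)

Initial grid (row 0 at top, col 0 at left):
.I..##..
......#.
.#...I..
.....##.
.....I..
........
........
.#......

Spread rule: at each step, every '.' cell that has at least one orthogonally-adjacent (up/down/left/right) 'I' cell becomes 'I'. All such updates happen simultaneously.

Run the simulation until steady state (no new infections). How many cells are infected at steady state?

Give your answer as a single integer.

Answer: 57

Derivation:
Step 0 (initial): 3 infected
Step 1: +9 new -> 12 infected
Step 2: +12 new -> 24 infected
Step 3: +12 new -> 36 infected
Step 4: +9 new -> 45 infected
Step 5: +7 new -> 52 infected
Step 6: +3 new -> 55 infected
Step 7: +1 new -> 56 infected
Step 8: +1 new -> 57 infected
Step 9: +0 new -> 57 infected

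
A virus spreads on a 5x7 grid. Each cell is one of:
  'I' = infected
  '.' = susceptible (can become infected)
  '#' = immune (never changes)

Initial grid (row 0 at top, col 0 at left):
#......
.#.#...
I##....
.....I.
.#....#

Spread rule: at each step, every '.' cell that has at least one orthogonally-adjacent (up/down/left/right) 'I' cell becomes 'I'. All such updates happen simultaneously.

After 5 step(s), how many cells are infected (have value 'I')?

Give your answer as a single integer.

Step 0 (initial): 2 infected
Step 1: +6 new -> 8 infected
Step 2: +7 new -> 15 infected
Step 3: +6 new -> 21 infected
Step 4: +3 new -> 24 infected
Step 5: +1 new -> 25 infected

Answer: 25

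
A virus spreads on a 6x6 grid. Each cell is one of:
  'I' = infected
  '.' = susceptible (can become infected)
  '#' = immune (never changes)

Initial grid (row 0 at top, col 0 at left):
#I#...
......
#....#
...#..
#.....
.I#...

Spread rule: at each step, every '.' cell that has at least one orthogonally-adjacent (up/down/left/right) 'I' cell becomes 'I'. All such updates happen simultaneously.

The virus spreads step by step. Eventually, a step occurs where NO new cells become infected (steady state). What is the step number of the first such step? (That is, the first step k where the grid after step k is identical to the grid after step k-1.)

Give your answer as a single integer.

Step 0 (initial): 2 infected
Step 1: +3 new -> 5 infected
Step 2: +5 new -> 10 infected
Step 3: +5 new -> 15 infected
Step 4: +5 new -> 20 infected
Step 5: +6 new -> 26 infected
Step 6: +3 new -> 29 infected
Step 7: +0 new -> 29 infected

Answer: 7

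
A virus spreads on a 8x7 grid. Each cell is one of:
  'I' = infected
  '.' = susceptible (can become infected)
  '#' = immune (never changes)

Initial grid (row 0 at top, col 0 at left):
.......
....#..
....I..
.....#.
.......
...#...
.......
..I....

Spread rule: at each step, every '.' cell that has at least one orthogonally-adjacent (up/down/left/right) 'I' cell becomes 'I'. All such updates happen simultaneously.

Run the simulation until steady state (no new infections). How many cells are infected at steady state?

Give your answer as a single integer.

Step 0 (initial): 2 infected
Step 1: +6 new -> 8 infected
Step 2: +11 new -> 19 infected
Step 3: +15 new -> 34 infected
Step 4: +12 new -> 46 infected
Step 5: +6 new -> 52 infected
Step 6: +1 new -> 53 infected
Step 7: +0 new -> 53 infected

Answer: 53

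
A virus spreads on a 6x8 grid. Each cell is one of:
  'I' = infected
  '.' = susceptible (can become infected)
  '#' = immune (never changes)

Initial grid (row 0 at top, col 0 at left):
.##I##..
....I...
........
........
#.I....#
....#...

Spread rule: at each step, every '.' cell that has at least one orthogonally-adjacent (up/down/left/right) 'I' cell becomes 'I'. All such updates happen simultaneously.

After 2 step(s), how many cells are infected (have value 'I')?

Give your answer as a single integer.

Step 0 (initial): 3 infected
Step 1: +7 new -> 10 infected
Step 2: +11 new -> 21 infected

Answer: 21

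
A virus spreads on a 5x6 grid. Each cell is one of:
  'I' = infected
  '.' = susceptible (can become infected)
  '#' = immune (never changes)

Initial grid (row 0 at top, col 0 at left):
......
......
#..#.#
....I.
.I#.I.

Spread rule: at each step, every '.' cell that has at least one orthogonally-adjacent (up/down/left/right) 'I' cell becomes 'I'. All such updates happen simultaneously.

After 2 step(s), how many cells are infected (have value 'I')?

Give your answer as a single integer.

Step 0 (initial): 3 infected
Step 1: +7 new -> 10 infected
Step 2: +4 new -> 14 infected

Answer: 14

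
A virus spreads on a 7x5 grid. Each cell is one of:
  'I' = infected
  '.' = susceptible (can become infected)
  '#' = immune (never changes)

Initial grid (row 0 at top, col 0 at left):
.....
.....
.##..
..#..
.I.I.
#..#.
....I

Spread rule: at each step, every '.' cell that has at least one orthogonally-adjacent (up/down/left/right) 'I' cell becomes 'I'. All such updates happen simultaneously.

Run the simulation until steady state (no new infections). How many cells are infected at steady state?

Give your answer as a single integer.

Answer: 30

Derivation:
Step 0 (initial): 3 infected
Step 1: +8 new -> 11 infected
Step 2: +6 new -> 17 infected
Step 3: +4 new -> 21 infected
Step 4: +4 new -> 25 infected
Step 5: +4 new -> 29 infected
Step 6: +1 new -> 30 infected
Step 7: +0 new -> 30 infected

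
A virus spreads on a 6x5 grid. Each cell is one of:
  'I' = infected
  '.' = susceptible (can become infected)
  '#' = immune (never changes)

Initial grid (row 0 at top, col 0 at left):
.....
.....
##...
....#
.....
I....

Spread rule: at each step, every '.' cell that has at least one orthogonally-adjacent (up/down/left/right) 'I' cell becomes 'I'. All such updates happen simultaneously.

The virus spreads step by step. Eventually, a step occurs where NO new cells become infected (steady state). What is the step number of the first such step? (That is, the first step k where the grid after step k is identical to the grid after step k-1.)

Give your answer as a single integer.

Step 0 (initial): 1 infected
Step 1: +2 new -> 3 infected
Step 2: +3 new -> 6 infected
Step 3: +3 new -> 9 infected
Step 4: +3 new -> 12 infected
Step 5: +3 new -> 15 infected
Step 6: +2 new -> 17 infected
Step 7: +4 new -> 21 infected
Step 8: +4 new -> 25 infected
Step 9: +2 new -> 27 infected
Step 10: +0 new -> 27 infected

Answer: 10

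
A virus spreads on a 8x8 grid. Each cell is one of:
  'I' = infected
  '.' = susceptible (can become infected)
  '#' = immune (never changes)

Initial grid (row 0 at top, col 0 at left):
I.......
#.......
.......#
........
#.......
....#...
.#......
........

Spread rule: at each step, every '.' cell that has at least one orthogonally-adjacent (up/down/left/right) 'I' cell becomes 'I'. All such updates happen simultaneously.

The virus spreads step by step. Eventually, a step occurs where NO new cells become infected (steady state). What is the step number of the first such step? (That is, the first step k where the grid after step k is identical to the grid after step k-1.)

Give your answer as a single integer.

Step 0 (initial): 1 infected
Step 1: +1 new -> 2 infected
Step 2: +2 new -> 4 infected
Step 3: +3 new -> 7 infected
Step 4: +5 new -> 12 infected
Step 5: +6 new -> 18 infected
Step 6: +6 new -> 24 infected
Step 7: +7 new -> 31 infected
Step 8: +7 new -> 38 infected
Step 9: +5 new -> 43 infected
Step 10: +6 new -> 49 infected
Step 11: +4 new -> 53 infected
Step 12: +3 new -> 56 infected
Step 13: +2 new -> 58 infected
Step 14: +1 new -> 59 infected
Step 15: +0 new -> 59 infected

Answer: 15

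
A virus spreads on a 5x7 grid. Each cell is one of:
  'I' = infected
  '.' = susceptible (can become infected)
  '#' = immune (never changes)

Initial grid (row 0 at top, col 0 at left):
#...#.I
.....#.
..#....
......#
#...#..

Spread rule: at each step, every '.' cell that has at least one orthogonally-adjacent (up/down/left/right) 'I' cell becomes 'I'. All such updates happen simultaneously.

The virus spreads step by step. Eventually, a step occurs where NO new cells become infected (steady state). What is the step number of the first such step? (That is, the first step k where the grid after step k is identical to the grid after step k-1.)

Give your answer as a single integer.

Step 0 (initial): 1 infected
Step 1: +2 new -> 3 infected
Step 2: +1 new -> 4 infected
Step 3: +1 new -> 5 infected
Step 4: +2 new -> 7 infected
Step 5: +4 new -> 11 infected
Step 6: +3 new -> 14 infected
Step 7: +4 new -> 18 infected
Step 8: +4 new -> 22 infected
Step 9: +5 new -> 27 infected
Step 10: +1 new -> 28 infected
Step 11: +0 new -> 28 infected

Answer: 11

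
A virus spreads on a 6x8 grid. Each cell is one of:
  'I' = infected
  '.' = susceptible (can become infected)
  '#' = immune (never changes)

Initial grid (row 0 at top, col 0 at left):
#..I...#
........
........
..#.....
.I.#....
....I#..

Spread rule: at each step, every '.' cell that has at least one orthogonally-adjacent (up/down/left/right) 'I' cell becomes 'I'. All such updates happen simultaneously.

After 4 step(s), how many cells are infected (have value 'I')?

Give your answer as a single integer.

Step 0 (initial): 3 infected
Step 1: +9 new -> 12 infected
Step 2: +11 new -> 23 infected
Step 3: +9 new -> 32 infected
Step 4: +6 new -> 38 infected

Answer: 38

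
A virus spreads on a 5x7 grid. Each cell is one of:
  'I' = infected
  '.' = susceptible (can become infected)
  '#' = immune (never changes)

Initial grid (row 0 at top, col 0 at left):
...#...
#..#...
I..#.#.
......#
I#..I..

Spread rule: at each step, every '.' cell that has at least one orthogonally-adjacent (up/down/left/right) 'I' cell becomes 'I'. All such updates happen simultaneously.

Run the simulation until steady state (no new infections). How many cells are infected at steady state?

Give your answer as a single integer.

Step 0 (initial): 3 infected
Step 1: +5 new -> 8 infected
Step 2: +8 new -> 16 infected
Step 3: +4 new -> 20 infected
Step 4: +4 new -> 24 infected
Step 5: +2 new -> 26 infected
Step 6: +2 new -> 28 infected
Step 7: +0 new -> 28 infected

Answer: 28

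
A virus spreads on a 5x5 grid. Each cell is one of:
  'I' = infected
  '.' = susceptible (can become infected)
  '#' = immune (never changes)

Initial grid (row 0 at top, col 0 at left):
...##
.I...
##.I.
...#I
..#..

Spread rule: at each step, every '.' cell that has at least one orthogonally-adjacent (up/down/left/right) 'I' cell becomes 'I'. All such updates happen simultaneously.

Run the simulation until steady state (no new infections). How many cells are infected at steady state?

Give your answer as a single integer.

Answer: 19

Derivation:
Step 0 (initial): 3 infected
Step 1: +7 new -> 10 infected
Step 2: +5 new -> 15 infected
Step 3: +1 new -> 16 infected
Step 4: +2 new -> 18 infected
Step 5: +1 new -> 19 infected
Step 6: +0 new -> 19 infected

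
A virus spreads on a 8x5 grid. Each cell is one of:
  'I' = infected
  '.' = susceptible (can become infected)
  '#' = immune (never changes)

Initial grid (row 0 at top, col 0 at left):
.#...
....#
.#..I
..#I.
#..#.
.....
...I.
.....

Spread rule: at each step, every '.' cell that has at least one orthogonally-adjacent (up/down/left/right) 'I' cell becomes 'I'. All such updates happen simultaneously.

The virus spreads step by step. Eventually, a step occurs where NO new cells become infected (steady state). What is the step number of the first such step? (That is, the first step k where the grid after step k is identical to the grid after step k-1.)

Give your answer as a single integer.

Answer: 7

Derivation:
Step 0 (initial): 3 infected
Step 1: +6 new -> 9 infected
Step 2: +8 new -> 17 infected
Step 3: +6 new -> 23 infected
Step 4: +6 new -> 29 infected
Step 5: +2 new -> 31 infected
Step 6: +3 new -> 34 infected
Step 7: +0 new -> 34 infected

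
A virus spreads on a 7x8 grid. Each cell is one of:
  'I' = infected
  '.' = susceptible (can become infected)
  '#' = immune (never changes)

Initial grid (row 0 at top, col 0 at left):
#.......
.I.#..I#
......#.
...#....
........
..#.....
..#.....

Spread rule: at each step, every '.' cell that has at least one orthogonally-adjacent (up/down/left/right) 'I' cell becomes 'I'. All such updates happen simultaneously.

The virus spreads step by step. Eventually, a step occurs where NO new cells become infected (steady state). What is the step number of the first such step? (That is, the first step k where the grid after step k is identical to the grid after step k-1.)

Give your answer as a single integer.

Answer: 9

Derivation:
Step 0 (initial): 2 infected
Step 1: +6 new -> 8 infected
Step 2: +8 new -> 16 infected
Step 3: +8 new -> 24 infected
Step 4: +6 new -> 30 infected
Step 5: +7 new -> 37 infected
Step 6: +7 new -> 44 infected
Step 7: +4 new -> 48 infected
Step 8: +1 new -> 49 infected
Step 9: +0 new -> 49 infected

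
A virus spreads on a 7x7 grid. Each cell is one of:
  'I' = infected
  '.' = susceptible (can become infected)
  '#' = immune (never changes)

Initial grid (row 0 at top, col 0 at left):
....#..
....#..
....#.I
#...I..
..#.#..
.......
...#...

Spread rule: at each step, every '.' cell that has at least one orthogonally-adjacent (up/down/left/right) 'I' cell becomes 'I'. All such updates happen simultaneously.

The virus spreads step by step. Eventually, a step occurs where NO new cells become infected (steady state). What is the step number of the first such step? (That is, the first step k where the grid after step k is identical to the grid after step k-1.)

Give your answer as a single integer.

Answer: 8

Derivation:
Step 0 (initial): 2 infected
Step 1: +5 new -> 7 infected
Step 2: +7 new -> 14 infected
Step 3: +7 new -> 21 infected
Step 4: +8 new -> 29 infected
Step 5: +7 new -> 36 infected
Step 6: +4 new -> 40 infected
Step 7: +2 new -> 42 infected
Step 8: +0 new -> 42 infected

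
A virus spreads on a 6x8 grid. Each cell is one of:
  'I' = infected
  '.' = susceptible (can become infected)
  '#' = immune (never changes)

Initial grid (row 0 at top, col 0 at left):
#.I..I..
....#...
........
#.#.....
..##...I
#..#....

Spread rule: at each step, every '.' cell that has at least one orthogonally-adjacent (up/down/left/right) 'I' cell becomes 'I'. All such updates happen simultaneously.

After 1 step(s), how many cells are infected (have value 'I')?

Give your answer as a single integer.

Step 0 (initial): 3 infected
Step 1: +9 new -> 12 infected

Answer: 12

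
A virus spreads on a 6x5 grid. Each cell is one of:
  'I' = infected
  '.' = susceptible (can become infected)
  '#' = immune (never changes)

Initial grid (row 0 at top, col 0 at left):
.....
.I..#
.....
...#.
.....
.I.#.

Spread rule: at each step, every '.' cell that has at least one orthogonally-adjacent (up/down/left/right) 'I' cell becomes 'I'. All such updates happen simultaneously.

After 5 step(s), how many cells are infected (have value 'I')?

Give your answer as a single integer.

Step 0 (initial): 2 infected
Step 1: +7 new -> 9 infected
Step 2: +8 new -> 17 infected
Step 3: +5 new -> 22 infected
Step 4: +3 new -> 25 infected
Step 5: +2 new -> 27 infected

Answer: 27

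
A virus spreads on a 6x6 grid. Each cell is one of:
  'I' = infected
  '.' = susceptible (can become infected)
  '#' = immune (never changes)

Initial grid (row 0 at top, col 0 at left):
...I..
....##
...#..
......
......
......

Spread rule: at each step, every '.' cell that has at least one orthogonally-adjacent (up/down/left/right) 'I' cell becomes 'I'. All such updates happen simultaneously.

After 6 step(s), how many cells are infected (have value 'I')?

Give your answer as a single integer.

Step 0 (initial): 1 infected
Step 1: +3 new -> 4 infected
Step 2: +3 new -> 7 infected
Step 3: +3 new -> 10 infected
Step 4: +3 new -> 13 infected
Step 5: +4 new -> 17 infected
Step 6: +5 new -> 22 infected

Answer: 22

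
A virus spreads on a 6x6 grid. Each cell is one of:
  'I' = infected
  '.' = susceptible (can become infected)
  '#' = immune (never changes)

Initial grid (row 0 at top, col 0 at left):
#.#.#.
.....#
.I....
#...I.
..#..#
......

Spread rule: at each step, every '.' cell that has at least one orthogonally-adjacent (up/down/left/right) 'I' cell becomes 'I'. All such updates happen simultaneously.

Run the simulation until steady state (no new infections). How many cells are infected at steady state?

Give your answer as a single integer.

Answer: 28

Derivation:
Step 0 (initial): 2 infected
Step 1: +8 new -> 10 infected
Step 2: +10 new -> 20 infected
Step 3: +5 new -> 25 infected
Step 4: +3 new -> 28 infected
Step 5: +0 new -> 28 infected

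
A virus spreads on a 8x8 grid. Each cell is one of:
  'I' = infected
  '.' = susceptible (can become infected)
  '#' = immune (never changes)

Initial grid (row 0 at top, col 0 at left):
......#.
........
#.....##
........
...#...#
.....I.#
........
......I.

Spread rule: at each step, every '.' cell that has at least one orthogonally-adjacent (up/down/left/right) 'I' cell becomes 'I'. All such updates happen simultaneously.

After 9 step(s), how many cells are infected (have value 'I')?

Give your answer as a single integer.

Step 0 (initial): 2 infected
Step 1: +7 new -> 9 infected
Step 2: +7 new -> 16 infected
Step 3: +6 new -> 22 infected
Step 4: +8 new -> 30 infected
Step 5: +9 new -> 39 infected
Step 6: +8 new -> 47 infected
Step 7: +5 new -> 52 infected
Step 8: +2 new -> 54 infected
Step 9: +2 new -> 56 infected

Answer: 56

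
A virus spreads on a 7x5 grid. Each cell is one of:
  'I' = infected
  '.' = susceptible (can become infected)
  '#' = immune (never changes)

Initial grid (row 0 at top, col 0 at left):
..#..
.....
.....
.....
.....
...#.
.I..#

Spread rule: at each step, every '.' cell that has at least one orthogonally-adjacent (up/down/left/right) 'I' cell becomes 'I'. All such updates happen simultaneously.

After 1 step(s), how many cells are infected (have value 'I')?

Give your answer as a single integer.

Step 0 (initial): 1 infected
Step 1: +3 new -> 4 infected

Answer: 4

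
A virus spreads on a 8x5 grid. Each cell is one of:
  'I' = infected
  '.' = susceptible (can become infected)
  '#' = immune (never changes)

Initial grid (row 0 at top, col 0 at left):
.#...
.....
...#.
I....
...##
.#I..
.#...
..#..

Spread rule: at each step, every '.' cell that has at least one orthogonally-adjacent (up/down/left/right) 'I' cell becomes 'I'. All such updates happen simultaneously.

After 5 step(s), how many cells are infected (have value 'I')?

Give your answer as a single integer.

Step 0 (initial): 2 infected
Step 1: +6 new -> 8 infected
Step 2: +7 new -> 15 infected
Step 3: +7 new -> 22 infected
Step 4: +4 new -> 26 infected
Step 5: +4 new -> 30 infected

Answer: 30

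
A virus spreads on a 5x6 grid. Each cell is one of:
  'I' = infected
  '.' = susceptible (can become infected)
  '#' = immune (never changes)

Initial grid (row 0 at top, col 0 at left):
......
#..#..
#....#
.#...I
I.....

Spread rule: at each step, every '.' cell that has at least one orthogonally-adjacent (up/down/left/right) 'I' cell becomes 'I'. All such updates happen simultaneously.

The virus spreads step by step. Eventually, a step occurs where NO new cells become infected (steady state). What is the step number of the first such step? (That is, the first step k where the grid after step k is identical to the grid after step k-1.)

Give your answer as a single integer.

Step 0 (initial): 2 infected
Step 1: +4 new -> 6 infected
Step 2: +4 new -> 10 infected
Step 3: +4 new -> 14 infected
Step 4: +3 new -> 17 infected
Step 5: +4 new -> 21 infected
Step 6: +2 new -> 23 infected
Step 7: +1 new -> 24 infected
Step 8: +1 new -> 25 infected
Step 9: +0 new -> 25 infected

Answer: 9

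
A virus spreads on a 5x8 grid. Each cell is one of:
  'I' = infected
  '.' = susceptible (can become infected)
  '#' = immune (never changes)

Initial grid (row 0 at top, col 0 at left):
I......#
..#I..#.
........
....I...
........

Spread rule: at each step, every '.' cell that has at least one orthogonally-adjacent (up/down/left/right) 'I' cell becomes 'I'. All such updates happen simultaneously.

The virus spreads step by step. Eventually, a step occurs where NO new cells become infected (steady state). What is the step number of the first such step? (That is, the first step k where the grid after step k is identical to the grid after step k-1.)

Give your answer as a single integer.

Step 0 (initial): 3 infected
Step 1: +9 new -> 12 infected
Step 2: +11 new -> 23 infected
Step 3: +8 new -> 31 infected
Step 4: +5 new -> 36 infected
Step 5: +1 new -> 37 infected
Step 6: +0 new -> 37 infected

Answer: 6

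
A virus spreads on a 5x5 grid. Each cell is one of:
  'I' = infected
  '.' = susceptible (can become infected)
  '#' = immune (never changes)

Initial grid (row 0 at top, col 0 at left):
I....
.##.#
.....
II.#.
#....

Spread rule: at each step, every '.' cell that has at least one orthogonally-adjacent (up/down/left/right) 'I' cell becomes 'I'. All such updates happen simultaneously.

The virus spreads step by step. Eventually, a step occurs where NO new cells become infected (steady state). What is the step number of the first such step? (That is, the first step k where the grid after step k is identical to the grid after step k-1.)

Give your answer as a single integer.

Step 0 (initial): 3 infected
Step 1: +6 new -> 9 infected
Step 2: +3 new -> 12 infected
Step 3: +3 new -> 15 infected
Step 4: +4 new -> 19 infected
Step 5: +1 new -> 20 infected
Step 6: +0 new -> 20 infected

Answer: 6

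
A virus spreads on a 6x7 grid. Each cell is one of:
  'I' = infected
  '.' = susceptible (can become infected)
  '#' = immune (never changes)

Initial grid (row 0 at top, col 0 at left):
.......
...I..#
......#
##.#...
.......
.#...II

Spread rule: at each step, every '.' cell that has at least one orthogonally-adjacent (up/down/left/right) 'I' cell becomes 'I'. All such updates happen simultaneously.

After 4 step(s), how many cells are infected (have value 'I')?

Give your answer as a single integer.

Step 0 (initial): 3 infected
Step 1: +7 new -> 10 infected
Step 2: +10 new -> 20 infected
Step 3: +9 new -> 29 infected
Step 4: +4 new -> 33 infected

Answer: 33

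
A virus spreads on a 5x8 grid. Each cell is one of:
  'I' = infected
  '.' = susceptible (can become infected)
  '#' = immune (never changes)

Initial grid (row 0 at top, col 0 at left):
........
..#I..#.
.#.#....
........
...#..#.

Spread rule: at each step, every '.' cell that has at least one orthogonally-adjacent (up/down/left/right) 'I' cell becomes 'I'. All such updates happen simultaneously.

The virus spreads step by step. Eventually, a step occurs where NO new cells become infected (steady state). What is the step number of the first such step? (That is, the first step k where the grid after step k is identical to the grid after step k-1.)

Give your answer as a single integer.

Answer: 9

Derivation:
Step 0 (initial): 1 infected
Step 1: +2 new -> 3 infected
Step 2: +4 new -> 7 infected
Step 3: +4 new -> 11 infected
Step 4: +7 new -> 18 infected
Step 5: +6 new -> 24 infected
Step 6: +6 new -> 30 infected
Step 7: +3 new -> 33 infected
Step 8: +1 new -> 34 infected
Step 9: +0 new -> 34 infected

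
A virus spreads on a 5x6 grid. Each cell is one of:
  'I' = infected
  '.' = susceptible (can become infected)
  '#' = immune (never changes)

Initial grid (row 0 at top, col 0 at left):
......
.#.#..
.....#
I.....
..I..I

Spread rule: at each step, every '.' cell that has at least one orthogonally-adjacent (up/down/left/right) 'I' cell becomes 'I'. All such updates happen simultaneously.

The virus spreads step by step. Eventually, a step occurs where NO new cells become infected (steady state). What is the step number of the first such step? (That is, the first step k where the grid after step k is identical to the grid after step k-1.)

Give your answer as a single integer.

Step 0 (initial): 3 infected
Step 1: +8 new -> 11 infected
Step 2: +5 new -> 16 infected
Step 3: +4 new -> 20 infected
Step 4: +3 new -> 23 infected
Step 5: +3 new -> 26 infected
Step 6: +1 new -> 27 infected
Step 7: +0 new -> 27 infected

Answer: 7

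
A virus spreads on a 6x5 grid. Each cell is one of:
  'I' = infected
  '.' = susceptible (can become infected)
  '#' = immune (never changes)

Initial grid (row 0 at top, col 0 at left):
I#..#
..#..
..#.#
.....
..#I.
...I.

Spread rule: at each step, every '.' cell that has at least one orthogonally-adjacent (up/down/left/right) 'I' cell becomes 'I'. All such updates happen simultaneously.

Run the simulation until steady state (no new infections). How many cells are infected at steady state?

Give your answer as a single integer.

Answer: 24

Derivation:
Step 0 (initial): 3 infected
Step 1: +5 new -> 8 infected
Step 2: +6 new -> 14 infected
Step 3: +6 new -> 20 infected
Step 4: +3 new -> 23 infected
Step 5: +1 new -> 24 infected
Step 6: +0 new -> 24 infected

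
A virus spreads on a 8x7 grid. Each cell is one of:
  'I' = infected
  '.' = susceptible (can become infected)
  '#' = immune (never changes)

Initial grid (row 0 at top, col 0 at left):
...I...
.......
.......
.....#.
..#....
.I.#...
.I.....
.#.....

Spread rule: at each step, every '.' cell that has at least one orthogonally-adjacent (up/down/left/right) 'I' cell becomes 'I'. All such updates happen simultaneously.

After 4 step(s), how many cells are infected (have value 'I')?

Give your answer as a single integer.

Answer: 42

Derivation:
Step 0 (initial): 3 infected
Step 1: +8 new -> 11 infected
Step 2: +10 new -> 21 infected
Step 3: +12 new -> 33 infected
Step 4: +9 new -> 42 infected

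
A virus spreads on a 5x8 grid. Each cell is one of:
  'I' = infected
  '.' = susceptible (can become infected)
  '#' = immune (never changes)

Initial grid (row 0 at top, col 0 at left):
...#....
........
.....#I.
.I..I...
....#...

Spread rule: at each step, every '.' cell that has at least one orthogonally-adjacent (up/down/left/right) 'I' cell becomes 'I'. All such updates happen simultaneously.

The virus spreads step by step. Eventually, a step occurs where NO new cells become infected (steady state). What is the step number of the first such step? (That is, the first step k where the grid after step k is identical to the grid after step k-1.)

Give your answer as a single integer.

Answer: 5

Derivation:
Step 0 (initial): 3 infected
Step 1: +10 new -> 13 infected
Step 2: +14 new -> 27 infected
Step 3: +8 new -> 35 infected
Step 4: +2 new -> 37 infected
Step 5: +0 new -> 37 infected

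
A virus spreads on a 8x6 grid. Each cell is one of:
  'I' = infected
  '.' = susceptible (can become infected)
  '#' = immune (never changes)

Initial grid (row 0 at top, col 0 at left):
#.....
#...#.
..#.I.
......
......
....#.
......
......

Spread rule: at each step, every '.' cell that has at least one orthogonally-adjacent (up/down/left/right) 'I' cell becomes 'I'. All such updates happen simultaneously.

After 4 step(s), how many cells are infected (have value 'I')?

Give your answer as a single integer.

Answer: 22

Derivation:
Step 0 (initial): 1 infected
Step 1: +3 new -> 4 infected
Step 2: +5 new -> 9 infected
Step 3: +6 new -> 15 infected
Step 4: +7 new -> 22 infected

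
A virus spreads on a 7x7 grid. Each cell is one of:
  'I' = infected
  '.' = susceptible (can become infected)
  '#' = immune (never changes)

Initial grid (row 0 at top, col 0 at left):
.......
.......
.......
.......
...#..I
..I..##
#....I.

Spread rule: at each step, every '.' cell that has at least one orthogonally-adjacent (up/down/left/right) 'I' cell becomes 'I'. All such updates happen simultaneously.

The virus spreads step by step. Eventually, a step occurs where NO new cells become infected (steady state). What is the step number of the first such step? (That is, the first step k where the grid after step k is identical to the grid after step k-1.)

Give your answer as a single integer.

Step 0 (initial): 3 infected
Step 1: +8 new -> 11 infected
Step 2: +9 new -> 20 infected
Step 3: +7 new -> 27 infected
Step 4: +7 new -> 34 infected
Step 5: +6 new -> 40 infected
Step 6: +4 new -> 44 infected
Step 7: +1 new -> 45 infected
Step 8: +0 new -> 45 infected

Answer: 8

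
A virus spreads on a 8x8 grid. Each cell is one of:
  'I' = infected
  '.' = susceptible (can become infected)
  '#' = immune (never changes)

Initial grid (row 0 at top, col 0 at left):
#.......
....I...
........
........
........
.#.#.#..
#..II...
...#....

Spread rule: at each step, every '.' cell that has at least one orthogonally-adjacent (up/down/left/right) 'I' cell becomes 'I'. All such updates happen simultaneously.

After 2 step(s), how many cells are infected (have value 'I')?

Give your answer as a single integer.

Step 0 (initial): 3 infected
Step 1: +8 new -> 11 infected
Step 2: +13 new -> 24 infected

Answer: 24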